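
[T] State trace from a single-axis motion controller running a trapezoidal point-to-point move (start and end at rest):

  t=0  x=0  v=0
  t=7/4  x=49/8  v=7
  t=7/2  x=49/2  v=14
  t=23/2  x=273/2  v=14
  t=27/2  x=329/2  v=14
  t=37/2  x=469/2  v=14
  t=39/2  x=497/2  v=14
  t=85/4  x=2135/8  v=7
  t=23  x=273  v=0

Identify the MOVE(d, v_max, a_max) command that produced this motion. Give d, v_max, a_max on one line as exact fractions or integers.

d=273 v_max=14 a_max=4

final state: t=23, x=273, v=0 → d = 273
a_max = (7−0)/(7/4−0) = 4
max v = 14 over t∈[7/2,39/2] → v_max = 14
check: 14·(7/2+16) = 273 ✓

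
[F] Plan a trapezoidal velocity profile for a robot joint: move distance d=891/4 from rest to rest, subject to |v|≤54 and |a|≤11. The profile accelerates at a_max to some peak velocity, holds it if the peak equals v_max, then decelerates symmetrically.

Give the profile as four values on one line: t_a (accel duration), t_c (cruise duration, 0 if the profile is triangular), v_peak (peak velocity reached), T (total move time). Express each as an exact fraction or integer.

t_a=9/2 t_c=0 v_peak=99/2 T=9

vₘ²/aₘ = 54²/11 = 2916/11
891/4 < 2916/11 ⇒ no cruise
v_peak = √(891/4·11) = √(9801/4) = 99/2
t_a = (99/2)/11 = 9/2; t_c = 0
T = 2·9/2 = 9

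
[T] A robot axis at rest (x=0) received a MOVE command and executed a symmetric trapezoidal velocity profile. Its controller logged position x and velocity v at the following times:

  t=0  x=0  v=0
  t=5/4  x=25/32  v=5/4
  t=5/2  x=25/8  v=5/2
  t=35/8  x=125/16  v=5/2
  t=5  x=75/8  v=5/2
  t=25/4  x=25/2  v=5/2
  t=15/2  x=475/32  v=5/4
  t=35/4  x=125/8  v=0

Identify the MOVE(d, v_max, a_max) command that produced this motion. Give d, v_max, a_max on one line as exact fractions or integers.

final state: t=35/4, x=125/8, v=0 → d = 125/8
a_max = (5/4−0)/(5/4−0) = 1
max v = 5/2 over t∈[5/2,25/4] → v_max = 5/2
check: 5/2·(5/2+15/4) = 125/8 ✓

d=125/8 v_max=5/2 a_max=1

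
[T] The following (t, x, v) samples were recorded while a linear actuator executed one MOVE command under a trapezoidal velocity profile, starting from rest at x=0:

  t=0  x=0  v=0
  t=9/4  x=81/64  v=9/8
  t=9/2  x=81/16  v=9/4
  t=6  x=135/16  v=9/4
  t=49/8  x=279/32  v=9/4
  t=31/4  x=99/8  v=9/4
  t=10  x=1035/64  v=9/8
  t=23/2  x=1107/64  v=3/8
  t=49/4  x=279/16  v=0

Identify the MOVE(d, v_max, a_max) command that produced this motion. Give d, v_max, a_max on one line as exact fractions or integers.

d=279/16 v_max=9/4 a_max=1/2

final state: t=49/4, x=279/16, v=0 → d = 279/16
a_max = (9/8−0)/(9/4−0) = 1/2
max v = 9/4 over t∈[9/2,31/4] → v_max = 9/4
check: 9/4·(9/2+13/4) = 279/16 ✓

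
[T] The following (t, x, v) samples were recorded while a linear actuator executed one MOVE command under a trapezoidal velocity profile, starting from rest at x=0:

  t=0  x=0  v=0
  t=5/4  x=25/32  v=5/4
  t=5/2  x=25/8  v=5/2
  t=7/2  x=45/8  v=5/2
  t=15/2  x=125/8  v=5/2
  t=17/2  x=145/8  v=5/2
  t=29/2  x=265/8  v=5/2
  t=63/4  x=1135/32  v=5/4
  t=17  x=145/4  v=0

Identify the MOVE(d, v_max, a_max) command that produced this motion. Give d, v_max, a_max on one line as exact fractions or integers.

d=145/4 v_max=5/2 a_max=1

final state: t=17, x=145/4, v=0 → d = 145/4
a_max = (5/4−0)/(5/4−0) = 1
max v = 5/2 over t∈[5/2,29/2] → v_max = 5/2
check: 5/2·(5/2+12) = 145/4 ✓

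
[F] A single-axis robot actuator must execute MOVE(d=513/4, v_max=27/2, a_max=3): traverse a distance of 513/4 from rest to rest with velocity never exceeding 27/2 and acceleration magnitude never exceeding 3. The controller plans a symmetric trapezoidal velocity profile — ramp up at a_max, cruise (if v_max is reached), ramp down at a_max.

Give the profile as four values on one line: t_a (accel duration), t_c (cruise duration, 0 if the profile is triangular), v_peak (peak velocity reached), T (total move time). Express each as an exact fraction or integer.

vₘ²/aₘ = (27/2)²/3 = 243/4
513/4 ≥ 243/4 → trapezoidal
t_a = (27/2)/3 = 9/2; v_peak = 27/2
d_cruise = 513/4 − 243/4 = 135/2; t_c = (135/2)/(27/2) = 5
T = 2·9/2 + 5 = 14

t_a=9/2 t_c=5 v_peak=27/2 T=14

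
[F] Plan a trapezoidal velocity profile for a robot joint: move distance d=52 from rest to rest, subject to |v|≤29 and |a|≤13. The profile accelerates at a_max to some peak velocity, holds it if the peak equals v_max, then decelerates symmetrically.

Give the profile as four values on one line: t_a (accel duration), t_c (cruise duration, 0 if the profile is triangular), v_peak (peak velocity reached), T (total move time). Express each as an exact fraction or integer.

t_a=2 t_c=0 v_peak=26 T=4

v_max²/a_max = 29²/13 = 841/13
52 < 841/13 so t_c = 0
v_peak = √(52·13) = √676 = 26
t_a = 26/13 = 2; t_c = 0
T = 2·2 = 4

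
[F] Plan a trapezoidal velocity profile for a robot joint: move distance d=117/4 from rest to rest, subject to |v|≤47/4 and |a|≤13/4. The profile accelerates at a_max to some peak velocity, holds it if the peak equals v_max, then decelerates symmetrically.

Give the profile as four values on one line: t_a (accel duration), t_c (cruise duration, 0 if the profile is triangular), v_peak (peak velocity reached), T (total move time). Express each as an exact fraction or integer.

v_max²/a_max = (47/4)²/(13/4) = 2209/52
117/4 < 2209/52 → triangular
v_peak = √(117/4·13/4) = √(1521/16) = 39/4
t_a = (39/4)/(13/4) = 3; t_c = 0
T = 2·3 = 6

t_a=3 t_c=0 v_peak=39/4 T=6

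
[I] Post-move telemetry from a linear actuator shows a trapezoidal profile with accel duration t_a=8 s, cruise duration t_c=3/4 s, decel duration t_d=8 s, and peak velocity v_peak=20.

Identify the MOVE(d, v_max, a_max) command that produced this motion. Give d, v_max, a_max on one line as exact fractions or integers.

d=175 v_max=20 a_max=5/2

a_max = 20/8 = 5/2
d_a = ½·20·8 = 80; d_c = 20·3/4 = 15
d = 2·80 + 15 = 175
t_c = 3/4 > 0 → v_max = v_peak = 20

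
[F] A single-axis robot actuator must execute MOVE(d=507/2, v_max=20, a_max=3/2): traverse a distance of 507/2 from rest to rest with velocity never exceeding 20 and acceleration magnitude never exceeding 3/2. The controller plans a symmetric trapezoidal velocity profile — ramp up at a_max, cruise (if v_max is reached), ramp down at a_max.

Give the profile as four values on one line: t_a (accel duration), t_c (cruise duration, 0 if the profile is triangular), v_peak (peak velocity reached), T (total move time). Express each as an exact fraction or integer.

vₘ²/aₘ = 20²/(3/2) = 800/3
507/2 < 800/3 so t_c = 0
v_peak = √(507/2·3/2) = √(1521/4) = 39/2
t_a = (39/2)/(3/2) = 13; t_c = 0
T = 2·13 = 26

t_a=13 t_c=0 v_peak=39/2 T=26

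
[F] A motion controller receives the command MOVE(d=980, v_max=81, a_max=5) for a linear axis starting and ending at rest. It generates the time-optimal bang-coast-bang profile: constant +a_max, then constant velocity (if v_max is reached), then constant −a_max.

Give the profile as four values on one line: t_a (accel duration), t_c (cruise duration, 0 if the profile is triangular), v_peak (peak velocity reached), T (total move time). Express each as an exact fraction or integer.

t_a=14 t_c=0 v_peak=70 T=28

(v_max)²/a_max = 81²/5 = 6561/5
980 < 6561/5 → triangular
v_peak = √(980·5) = √4900 = 70
t_a = 70/5 = 14; t_c = 0
T = 2·14 = 28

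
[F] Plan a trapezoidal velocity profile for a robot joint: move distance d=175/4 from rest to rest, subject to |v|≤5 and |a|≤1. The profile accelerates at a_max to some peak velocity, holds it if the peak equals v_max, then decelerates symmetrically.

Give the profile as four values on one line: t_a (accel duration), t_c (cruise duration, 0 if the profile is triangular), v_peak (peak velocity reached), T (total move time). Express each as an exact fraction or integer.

t_a=5 t_c=15/4 v_peak=5 T=55/4

(v_max)²/a_max = 5²/1 = 25
175/4 ≥ 25 ⇒ cruise phase
t_a = 5/1 = 5; v_peak = 5
d_cruise = 175/4 − 25 = 75/4; t_c = (75/4)/5 = 15/4
T = 2·5 + 15/4 = 55/4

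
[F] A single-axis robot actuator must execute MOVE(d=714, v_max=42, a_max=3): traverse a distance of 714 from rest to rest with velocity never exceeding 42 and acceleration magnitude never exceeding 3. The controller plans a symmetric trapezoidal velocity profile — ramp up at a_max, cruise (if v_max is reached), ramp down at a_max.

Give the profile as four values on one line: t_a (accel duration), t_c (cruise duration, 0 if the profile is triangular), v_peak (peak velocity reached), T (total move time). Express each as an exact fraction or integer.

vₘ²/aₘ = 42²/3 = 588
714 ≥ 588 → trapezoidal
t_a = 42/3 = 14; v_peak = 42
d_cruise = 714 − 588 = 126; t_c = 126/42 = 3
T = 2·14 + 3 = 31

t_a=14 t_c=3 v_peak=42 T=31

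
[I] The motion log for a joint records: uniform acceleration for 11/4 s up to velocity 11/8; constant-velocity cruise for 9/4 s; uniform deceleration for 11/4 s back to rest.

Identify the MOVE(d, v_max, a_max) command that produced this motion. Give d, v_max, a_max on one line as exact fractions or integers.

d=55/8 v_max=11/8 a_max=1/2

a_max = (11/8)/(11/4) = 1/2
d_a = ½·11/8·11/4 = 121/64; d_c = 11/8·9/4 = 99/32
d = 2·121/64 + 99/32 = 55/8
t_c = 9/4 > 0 ⇒ limit active, v_max = 11/8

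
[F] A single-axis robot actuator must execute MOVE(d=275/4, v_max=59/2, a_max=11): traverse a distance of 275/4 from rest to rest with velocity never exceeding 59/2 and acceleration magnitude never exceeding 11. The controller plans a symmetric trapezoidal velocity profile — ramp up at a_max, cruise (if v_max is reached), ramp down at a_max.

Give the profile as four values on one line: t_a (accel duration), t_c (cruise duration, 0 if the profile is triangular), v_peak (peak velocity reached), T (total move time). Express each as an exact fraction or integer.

t_a=5/2 t_c=0 v_peak=55/2 T=5

v_max²/a_max = (59/2)²/11 = 3481/44
275/4 < 3481/44 → triangular
v_peak = √(275/4·11) = √(3025/4) = 55/2
t_a = (55/2)/11 = 5/2; t_c = 0
T = 2·5/2 = 5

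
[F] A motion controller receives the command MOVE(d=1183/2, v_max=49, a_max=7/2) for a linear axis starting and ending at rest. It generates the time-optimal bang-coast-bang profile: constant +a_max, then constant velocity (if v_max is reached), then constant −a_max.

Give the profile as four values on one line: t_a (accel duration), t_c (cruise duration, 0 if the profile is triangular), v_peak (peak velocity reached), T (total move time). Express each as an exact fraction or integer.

v_max²/a_max = 49²/(7/2) = 686
1183/2 < 686 ⇒ no cruise
v_peak = √(1183/2·7/2) = √(8281/4) = 91/2
t_a = (91/2)/(7/2) = 13; t_c = 0
T = 2·13 = 26

t_a=13 t_c=0 v_peak=91/2 T=26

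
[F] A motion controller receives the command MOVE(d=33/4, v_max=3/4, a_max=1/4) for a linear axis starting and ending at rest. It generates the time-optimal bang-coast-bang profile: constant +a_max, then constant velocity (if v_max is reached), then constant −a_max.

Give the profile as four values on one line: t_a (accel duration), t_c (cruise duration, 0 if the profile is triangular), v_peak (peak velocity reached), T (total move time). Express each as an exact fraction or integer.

t_a=3 t_c=8 v_peak=3/4 T=14

vₘ²/aₘ = (3/4)²/(1/4) = 9/4
33/4 ≥ 9/4 so v_max reached
t_a = (3/4)/(1/4) = 3; v_peak = 3/4
d_cruise = 33/4 − 9/4 = 6; t_c = 6/(3/4) = 8
T = 2·3 + 8 = 14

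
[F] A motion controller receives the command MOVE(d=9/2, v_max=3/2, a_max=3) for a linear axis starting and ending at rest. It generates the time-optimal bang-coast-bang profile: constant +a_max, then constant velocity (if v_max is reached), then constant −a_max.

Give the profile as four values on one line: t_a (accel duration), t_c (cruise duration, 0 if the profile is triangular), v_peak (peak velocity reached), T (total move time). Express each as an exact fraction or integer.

t_a=1/2 t_c=5/2 v_peak=3/2 T=7/2

vₘ²/aₘ = (3/2)²/3 = 3/4
9/2 ≥ 3/4 so v_max reached
t_a = (3/2)/3 = 1/2; v_peak = 3/2
d_cruise = 9/2 − 3/4 = 15/4; t_c = (15/4)/(3/2) = 5/2
T = 2·1/2 + 5/2 = 7/2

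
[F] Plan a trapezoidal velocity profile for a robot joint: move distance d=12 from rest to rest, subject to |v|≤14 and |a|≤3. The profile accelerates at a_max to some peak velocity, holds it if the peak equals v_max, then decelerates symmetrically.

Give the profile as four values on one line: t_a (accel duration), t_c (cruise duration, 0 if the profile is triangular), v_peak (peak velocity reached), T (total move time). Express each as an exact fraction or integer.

t_a=2 t_c=0 v_peak=6 T=4

(v_max)²/a_max = 14²/3 = 196/3
12 < 196/3 → triangular
v_peak = √(12·3) = √36 = 6
t_a = 6/3 = 2; t_c = 0
T = 2·2 = 4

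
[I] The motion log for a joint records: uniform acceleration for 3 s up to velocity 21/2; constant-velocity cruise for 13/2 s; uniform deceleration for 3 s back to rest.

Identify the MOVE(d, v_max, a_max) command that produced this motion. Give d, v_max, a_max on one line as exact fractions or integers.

d=399/4 v_max=21/2 a_max=7/2

a_max = (21/2)/3 = 7/2
d_a = ½·21/2·3 = 63/4; d_c = 21/2·13/2 = 273/4
d = 2·63/4 + 273/4 = 399/4
t_c = 13/2 > 0 → v_max = v_peak = 21/2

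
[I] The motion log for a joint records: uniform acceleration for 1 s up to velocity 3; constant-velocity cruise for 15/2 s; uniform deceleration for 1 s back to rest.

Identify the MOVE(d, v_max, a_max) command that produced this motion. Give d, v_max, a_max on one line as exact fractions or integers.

d=51/2 v_max=3 a_max=3

a_max = 3/1 = 3
d_a = ½·3·1 = 3/2; d_c = 3·15/2 = 45/2
d = 2·3/2 + 45/2 = 51/2
t_c = 15/2 > 0 so v_max = 3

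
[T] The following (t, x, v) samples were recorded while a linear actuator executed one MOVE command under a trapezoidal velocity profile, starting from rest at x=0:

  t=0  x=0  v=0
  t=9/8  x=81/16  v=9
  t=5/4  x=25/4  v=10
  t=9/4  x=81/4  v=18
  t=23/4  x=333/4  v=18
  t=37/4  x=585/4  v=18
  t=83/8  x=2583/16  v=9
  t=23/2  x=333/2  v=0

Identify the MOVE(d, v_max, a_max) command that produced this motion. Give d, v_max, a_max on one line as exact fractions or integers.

final state: t=23/2, x=333/2, v=0 → d = 333/2
a_max = (9−0)/(9/8−0) = 8
max v = 18 over t∈[9/4,37/4] → v_max = 18
check: 18·(9/4+7) = 333/2 ✓

d=333/2 v_max=18 a_max=8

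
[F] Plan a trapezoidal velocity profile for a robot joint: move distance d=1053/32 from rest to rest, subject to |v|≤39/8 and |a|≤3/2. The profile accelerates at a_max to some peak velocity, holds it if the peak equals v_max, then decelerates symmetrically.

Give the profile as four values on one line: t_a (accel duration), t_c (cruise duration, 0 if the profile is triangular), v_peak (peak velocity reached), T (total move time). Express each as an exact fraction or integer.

t_a=13/4 t_c=7/2 v_peak=39/8 T=10

v_max²/a_max = (39/8)²/(3/2) = 507/32
1053/32 ≥ 507/32 ⇒ cruise phase
t_a = (39/8)/(3/2) = 13/4; v_peak = 39/8
d_cruise = 1053/32 − 507/32 = 273/16; t_c = (273/16)/(39/8) = 7/2
T = 2·13/4 + 7/2 = 10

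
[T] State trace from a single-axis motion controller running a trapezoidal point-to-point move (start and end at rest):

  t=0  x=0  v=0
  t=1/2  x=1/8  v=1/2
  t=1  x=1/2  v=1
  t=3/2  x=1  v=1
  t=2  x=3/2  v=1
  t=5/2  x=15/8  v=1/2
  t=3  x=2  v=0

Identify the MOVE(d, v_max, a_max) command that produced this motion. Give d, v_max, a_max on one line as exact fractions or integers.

final state: t=3, x=2, v=0 → d = 2
a_max = (1/2−0)/(1/2−0) = 1
max v = 1 over t∈[1,2] → v_max = 1
check: 1·(1+1) = 2 ✓

d=2 v_max=1 a_max=1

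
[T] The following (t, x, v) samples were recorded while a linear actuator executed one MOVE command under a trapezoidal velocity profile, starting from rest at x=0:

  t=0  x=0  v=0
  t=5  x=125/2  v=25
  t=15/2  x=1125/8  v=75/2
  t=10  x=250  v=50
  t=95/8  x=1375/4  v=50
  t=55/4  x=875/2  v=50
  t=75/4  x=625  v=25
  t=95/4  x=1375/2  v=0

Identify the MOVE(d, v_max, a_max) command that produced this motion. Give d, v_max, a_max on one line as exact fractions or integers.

final state: t=95/4, x=1375/2, v=0 → d = 1375/2
a_max = (25−0)/(5−0) = 5
max v = 50 over t∈[10,55/4] → v_max = 50
check: 50·(10+15/4) = 1375/2 ✓

d=1375/2 v_max=50 a_max=5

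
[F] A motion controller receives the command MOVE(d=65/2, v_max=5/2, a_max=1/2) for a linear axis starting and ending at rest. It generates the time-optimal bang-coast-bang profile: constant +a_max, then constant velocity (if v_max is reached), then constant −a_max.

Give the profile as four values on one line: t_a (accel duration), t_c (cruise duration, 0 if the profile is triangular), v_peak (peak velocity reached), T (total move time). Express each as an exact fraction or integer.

t_a=5 t_c=8 v_peak=5/2 T=18

v_max²/a_max = (5/2)²/(1/2) = 25/2
65/2 ≥ 25/2 → trapezoidal
t_a = (5/2)/(1/2) = 5; v_peak = 5/2
d_cruise = 65/2 − 25/2 = 20; t_c = 20/(5/2) = 8
T = 2·5 + 8 = 18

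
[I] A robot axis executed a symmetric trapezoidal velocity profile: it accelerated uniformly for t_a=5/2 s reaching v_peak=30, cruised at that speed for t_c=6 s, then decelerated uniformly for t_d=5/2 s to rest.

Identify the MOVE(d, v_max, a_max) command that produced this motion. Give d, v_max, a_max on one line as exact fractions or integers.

d=255 v_max=30 a_max=12

a_max = 30/(5/2) = 12
d_a = ½·30·5/2 = 75/2; d_c = 30·6 = 180
d = 2·75/2 + 180 = 255
t_c = 6 > 0 ⇒ limit active, v_max = 30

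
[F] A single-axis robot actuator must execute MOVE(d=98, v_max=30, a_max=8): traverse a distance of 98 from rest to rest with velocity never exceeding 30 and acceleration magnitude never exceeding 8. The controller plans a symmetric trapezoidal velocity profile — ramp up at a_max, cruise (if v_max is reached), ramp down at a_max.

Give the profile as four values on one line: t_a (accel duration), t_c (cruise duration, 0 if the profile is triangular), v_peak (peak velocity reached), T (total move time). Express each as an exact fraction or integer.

t_a=7/2 t_c=0 v_peak=28 T=7

(v_max)²/a_max = 30²/8 = 225/2
98 < 225/2 so t_c = 0
v_peak = √(98·8) = √784 = 28
t_a = 28/8 = 7/2; t_c = 0
T = 2·7/2 = 7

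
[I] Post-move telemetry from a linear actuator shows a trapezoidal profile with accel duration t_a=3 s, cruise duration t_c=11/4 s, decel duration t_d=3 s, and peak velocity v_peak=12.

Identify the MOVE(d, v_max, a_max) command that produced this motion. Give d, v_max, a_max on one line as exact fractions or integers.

a_max = 12/3 = 4
d_a = ½·12·3 = 18; d_c = 12·11/4 = 33
d = 2·18 + 33 = 69
t_c = 11/4 > 0 ⇒ limit active, v_max = 12

d=69 v_max=12 a_max=4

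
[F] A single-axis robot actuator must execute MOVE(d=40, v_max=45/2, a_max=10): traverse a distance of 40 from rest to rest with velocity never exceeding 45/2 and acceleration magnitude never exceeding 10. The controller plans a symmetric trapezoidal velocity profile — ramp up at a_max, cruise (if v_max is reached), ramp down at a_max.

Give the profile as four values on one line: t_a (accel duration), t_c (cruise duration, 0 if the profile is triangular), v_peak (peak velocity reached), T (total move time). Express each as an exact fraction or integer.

(v_max)²/a_max = (45/2)²/10 = 405/8
40 < 405/8 → triangular
v_peak = √(40·10) = √400 = 20
t_a = 20/10 = 2; t_c = 0
T = 2·2 = 4

t_a=2 t_c=0 v_peak=20 T=4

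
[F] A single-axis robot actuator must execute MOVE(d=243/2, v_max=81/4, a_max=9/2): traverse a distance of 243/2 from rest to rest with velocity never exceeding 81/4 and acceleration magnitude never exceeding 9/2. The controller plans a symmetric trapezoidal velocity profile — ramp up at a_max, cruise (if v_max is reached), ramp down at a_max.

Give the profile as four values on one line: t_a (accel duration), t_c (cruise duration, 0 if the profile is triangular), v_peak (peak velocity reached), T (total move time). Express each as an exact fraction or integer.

vₘ²/aₘ = (81/4)²/(9/2) = 729/8
243/2 ≥ 729/8 ⇒ cruise phase
t_a = (81/4)/(9/2) = 9/2; v_peak = 81/4
d_cruise = 243/2 − 729/8 = 243/8; t_c = (243/8)/(81/4) = 3/2
T = 2·9/2 + 3/2 = 21/2

t_a=9/2 t_c=3/2 v_peak=81/4 T=21/2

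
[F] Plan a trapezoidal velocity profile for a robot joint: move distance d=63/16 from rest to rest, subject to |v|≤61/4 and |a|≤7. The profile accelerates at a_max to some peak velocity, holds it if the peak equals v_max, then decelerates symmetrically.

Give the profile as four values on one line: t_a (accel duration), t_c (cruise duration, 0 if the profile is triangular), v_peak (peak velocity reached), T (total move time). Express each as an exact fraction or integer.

v_max²/a_max = (61/4)²/7 = 3721/112
63/16 < 3721/112 → triangular
v_peak = √(63/16·7) = √(441/16) = 21/4
t_a = (21/4)/7 = 3/4; t_c = 0
T = 2·3/4 = 3/2

t_a=3/4 t_c=0 v_peak=21/4 T=3/2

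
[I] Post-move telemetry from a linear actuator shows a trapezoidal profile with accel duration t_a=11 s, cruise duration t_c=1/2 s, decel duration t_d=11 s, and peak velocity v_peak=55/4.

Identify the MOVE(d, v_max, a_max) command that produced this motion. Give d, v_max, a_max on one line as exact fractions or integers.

a_max = (55/4)/11 = 5/4
d_a = ½·55/4·11 = 605/8; d_c = 55/4·1/2 = 55/8
d = 2·605/8 + 55/8 = 1265/8
t_c = 1/2 > 0 → v_max = v_peak = 55/4

d=1265/8 v_max=55/4 a_max=5/4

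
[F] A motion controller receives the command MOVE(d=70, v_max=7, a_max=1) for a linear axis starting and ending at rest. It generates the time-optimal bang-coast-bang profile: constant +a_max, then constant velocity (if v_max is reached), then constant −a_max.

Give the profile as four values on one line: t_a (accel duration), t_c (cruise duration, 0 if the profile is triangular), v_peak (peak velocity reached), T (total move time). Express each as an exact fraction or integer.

vₘ²/aₘ = 7²/1 = 49
70 ≥ 49 ⇒ cruise phase
t_a = 7/1 = 7; v_peak = 7
d_cruise = 70 − 49 = 21; t_c = 21/7 = 3
T = 2·7 + 3 = 17

t_a=7 t_c=3 v_peak=7 T=17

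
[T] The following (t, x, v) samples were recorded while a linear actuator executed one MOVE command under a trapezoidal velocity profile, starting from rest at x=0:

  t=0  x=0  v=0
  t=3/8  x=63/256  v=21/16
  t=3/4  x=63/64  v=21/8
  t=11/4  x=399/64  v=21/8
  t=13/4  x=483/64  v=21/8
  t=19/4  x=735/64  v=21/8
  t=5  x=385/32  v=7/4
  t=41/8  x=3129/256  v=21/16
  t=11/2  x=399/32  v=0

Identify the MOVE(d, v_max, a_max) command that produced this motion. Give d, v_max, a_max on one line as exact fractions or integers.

final state: t=11/2, x=399/32, v=0 → d = 399/32
a_max = (21/16−0)/(3/8−0) = 7/2
max v = 21/8 over t∈[3/4,19/4] → v_max = 21/8
check: 21/8·(3/4+4) = 399/32 ✓

d=399/32 v_max=21/8 a_max=7/2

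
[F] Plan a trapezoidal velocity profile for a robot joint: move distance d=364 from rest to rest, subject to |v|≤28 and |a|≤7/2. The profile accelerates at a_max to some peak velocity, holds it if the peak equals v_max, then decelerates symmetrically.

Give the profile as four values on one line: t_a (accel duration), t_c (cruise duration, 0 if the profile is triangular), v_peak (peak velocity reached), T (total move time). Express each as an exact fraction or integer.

t_a=8 t_c=5 v_peak=28 T=21

(v_max)²/a_max = 28²/(7/2) = 224
364 ≥ 224 so v_max reached
t_a = 28/(7/2) = 8; v_peak = 28
d_cruise = 364 − 224 = 140; t_c = 140/28 = 5
T = 2·8 + 5 = 21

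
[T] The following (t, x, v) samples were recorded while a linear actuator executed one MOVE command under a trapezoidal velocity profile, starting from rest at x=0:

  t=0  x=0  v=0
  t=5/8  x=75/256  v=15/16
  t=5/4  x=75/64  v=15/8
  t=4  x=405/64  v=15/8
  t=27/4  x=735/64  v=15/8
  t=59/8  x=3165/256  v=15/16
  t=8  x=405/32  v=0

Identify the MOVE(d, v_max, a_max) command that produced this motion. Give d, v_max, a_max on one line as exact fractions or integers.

final state: t=8, x=405/32, v=0 → d = 405/32
a_max = (15/16−0)/(5/8−0) = 3/2
max v = 15/8 over t∈[5/4,27/4] → v_max = 15/8
check: 15/8·(5/4+11/2) = 405/32 ✓

d=405/32 v_max=15/8 a_max=3/2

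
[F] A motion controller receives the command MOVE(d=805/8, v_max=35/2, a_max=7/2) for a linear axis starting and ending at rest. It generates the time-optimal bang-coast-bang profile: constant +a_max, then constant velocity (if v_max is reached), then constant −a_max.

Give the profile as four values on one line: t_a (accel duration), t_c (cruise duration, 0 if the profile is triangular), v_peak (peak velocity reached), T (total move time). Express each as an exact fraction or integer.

(v_max)²/a_max = (35/2)²/(7/2) = 175/2
805/8 ≥ 175/2 → trapezoidal
t_a = (35/2)/(7/2) = 5; v_peak = 35/2
d_cruise = 805/8 − 175/2 = 105/8; t_c = (105/8)/(35/2) = 3/4
T = 2·5 + 3/4 = 43/4

t_a=5 t_c=3/4 v_peak=35/2 T=43/4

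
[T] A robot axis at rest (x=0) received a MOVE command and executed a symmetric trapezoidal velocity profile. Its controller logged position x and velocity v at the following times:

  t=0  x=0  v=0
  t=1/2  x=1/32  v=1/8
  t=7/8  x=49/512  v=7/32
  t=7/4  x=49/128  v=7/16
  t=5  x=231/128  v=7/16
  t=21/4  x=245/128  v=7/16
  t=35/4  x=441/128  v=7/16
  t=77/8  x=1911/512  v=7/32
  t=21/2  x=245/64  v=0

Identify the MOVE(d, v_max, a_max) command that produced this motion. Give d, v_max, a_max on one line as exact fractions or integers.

final state: t=21/2, x=245/64, v=0 → d = 245/64
a_max = (1/8−0)/(1/2−0) = 1/4
max v = 7/16 over t∈[7/4,35/4] → v_max = 7/16
check: 7/16·(7/4+7) = 245/64 ✓

d=245/64 v_max=7/16 a_max=1/4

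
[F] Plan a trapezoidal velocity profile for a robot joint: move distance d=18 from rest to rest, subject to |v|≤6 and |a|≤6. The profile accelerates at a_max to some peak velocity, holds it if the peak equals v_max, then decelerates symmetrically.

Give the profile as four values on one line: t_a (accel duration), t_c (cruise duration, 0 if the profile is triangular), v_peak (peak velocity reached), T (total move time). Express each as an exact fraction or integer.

(v_max)²/a_max = 6²/6 = 6
18 ≥ 6 → trapezoidal
t_a = 6/6 = 1; v_peak = 6
d_cruise = 18 − 6 = 12; t_c = 12/6 = 2
T = 2·1 + 2 = 4

t_a=1 t_c=2 v_peak=6 T=4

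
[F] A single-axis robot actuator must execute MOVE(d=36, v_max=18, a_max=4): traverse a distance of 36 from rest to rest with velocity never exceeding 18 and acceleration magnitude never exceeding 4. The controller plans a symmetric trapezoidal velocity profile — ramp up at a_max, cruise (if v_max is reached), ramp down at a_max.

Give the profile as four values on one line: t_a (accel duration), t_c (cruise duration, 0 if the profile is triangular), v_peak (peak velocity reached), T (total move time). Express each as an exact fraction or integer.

t_a=3 t_c=0 v_peak=12 T=6

(v_max)²/a_max = 18²/4 = 81
36 < 81 so t_c = 0
v_peak = √(36·4) = √144 = 12
t_a = 12/4 = 3; t_c = 0
T = 2·3 = 6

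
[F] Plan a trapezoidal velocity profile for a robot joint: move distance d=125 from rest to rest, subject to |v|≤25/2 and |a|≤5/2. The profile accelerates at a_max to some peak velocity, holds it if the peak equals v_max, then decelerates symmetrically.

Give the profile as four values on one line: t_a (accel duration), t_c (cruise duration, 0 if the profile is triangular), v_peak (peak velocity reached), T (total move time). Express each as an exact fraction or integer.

t_a=5 t_c=5 v_peak=25/2 T=15

vₘ²/aₘ = (25/2)²/(5/2) = 125/2
125 ≥ 125/2 ⇒ cruise phase
t_a = (25/2)/(5/2) = 5; v_peak = 25/2
d_cruise = 125 − 125/2 = 125/2; t_c = (125/2)/(25/2) = 5
T = 2·5 + 5 = 15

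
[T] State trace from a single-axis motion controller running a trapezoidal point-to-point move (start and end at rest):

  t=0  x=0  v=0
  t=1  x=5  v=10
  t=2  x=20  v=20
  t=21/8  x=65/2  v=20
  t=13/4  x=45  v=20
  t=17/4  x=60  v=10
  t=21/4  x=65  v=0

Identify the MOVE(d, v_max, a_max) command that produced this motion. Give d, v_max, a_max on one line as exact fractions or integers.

d=65 v_max=20 a_max=10

final state: t=21/4, x=65, v=0 → d = 65
a_max = (10−0)/(1−0) = 10
max v = 20 over t∈[2,13/4] → v_max = 20
check: 20·(2+5/4) = 65 ✓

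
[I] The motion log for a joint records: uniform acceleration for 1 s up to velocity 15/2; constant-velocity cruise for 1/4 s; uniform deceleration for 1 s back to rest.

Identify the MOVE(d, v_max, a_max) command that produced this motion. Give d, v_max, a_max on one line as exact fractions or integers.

a_max = (15/2)/1 = 15/2
d_a = ½·15/2·1 = 15/4; d_c = 15/2·1/4 = 15/8
d = 2·15/4 + 15/8 = 75/8
t_c = 1/4 > 0 → v_max = v_peak = 15/2

d=75/8 v_max=15/2 a_max=15/2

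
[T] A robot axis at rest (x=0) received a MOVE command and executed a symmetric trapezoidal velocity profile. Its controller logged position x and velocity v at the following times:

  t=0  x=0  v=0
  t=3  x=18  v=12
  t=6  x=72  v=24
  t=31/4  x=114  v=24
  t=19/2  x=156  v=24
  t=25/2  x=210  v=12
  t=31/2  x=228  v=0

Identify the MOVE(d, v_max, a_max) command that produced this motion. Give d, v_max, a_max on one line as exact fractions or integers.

d=228 v_max=24 a_max=4

final state: t=31/2, x=228, v=0 → d = 228
a_max = (12−0)/(3−0) = 4
max v = 24 over t∈[6,19/2] → v_max = 24
check: 24·(6+7/2) = 228 ✓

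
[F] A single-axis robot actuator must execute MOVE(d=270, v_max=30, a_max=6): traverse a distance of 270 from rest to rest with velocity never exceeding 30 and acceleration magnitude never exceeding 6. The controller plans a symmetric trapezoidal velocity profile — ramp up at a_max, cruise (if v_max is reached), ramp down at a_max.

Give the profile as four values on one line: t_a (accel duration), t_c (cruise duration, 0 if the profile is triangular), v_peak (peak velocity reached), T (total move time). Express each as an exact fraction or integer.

t_a=5 t_c=4 v_peak=30 T=14

(v_max)²/a_max = 30²/6 = 150
270 ≥ 150 ⇒ cruise phase
t_a = 30/6 = 5; v_peak = 30
d_cruise = 270 − 150 = 120; t_c = 120/30 = 4
T = 2·5 + 4 = 14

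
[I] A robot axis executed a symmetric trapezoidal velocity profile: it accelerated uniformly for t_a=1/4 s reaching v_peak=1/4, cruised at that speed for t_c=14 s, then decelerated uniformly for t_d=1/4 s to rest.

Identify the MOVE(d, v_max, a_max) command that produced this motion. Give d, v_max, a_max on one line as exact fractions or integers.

d=57/16 v_max=1/4 a_max=1

a_max = (1/4)/(1/4) = 1
d_a = ½·1/4·1/4 = 1/32; d_c = 1/4·14 = 7/2
d = 2·1/32 + 7/2 = 57/16
t_c = 14 > 0 ⇒ limit active, v_max = 1/4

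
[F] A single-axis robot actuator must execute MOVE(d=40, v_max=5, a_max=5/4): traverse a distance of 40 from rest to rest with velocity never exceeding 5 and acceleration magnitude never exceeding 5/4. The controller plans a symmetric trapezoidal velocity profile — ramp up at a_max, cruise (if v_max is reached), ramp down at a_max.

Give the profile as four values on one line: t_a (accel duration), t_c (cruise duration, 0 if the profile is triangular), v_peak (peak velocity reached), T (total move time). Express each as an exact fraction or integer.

vₘ²/aₘ = 5²/(5/4) = 20
40 ≥ 20 so v_max reached
t_a = 5/(5/4) = 4; v_peak = 5
d_cruise = 40 − 20 = 20; t_c = 20/5 = 4
T = 2·4 + 4 = 12

t_a=4 t_c=4 v_peak=5 T=12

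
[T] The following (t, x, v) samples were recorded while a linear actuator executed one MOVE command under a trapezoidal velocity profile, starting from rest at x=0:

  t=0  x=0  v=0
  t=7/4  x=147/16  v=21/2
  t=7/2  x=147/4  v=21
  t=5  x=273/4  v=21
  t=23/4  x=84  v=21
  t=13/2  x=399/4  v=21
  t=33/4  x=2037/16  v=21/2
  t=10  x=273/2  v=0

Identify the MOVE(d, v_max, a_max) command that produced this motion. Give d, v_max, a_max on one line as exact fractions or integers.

final state: t=10, x=273/2, v=0 → d = 273/2
a_max = (21/2−0)/(7/4−0) = 6
max v = 21 over t∈[7/2,13/2] → v_max = 21
check: 21·(7/2+3) = 273/2 ✓

d=273/2 v_max=21 a_max=6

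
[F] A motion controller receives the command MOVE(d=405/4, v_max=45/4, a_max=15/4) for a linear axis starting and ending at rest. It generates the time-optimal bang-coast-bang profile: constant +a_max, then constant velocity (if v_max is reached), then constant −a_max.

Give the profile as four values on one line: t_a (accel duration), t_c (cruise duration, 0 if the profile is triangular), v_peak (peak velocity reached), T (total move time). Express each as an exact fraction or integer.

t_a=3 t_c=6 v_peak=45/4 T=12

(v_max)²/a_max = (45/4)²/(15/4) = 135/4
405/4 ≥ 135/4 → trapezoidal
t_a = (45/4)/(15/4) = 3; v_peak = 45/4
d_cruise = 405/4 − 135/4 = 135/2; t_c = (135/2)/(45/4) = 6
T = 2·3 + 6 = 12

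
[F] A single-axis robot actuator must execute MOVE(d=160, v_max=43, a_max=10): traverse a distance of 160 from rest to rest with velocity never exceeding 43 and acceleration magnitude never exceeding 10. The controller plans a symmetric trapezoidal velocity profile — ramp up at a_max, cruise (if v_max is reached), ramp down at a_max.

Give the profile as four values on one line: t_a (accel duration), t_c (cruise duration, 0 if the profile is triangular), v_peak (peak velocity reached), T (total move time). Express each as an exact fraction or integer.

(v_max)²/a_max = 43²/10 = 1849/10
160 < 1849/10 → triangular
v_peak = √(160·10) = √1600 = 40
t_a = 40/10 = 4; t_c = 0
T = 2·4 = 8

t_a=4 t_c=0 v_peak=40 T=8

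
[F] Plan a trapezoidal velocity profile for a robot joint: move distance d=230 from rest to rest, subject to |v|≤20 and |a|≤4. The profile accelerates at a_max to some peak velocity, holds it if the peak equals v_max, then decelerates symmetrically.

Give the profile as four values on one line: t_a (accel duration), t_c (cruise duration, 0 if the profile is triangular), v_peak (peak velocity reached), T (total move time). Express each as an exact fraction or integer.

v_max²/a_max = 20²/4 = 100
230 ≥ 100 so v_max reached
t_a = 20/4 = 5; v_peak = 20
d_cruise = 230 − 100 = 130; t_c = 130/20 = 13/2
T = 2·5 + 13/2 = 33/2

t_a=5 t_c=13/2 v_peak=20 T=33/2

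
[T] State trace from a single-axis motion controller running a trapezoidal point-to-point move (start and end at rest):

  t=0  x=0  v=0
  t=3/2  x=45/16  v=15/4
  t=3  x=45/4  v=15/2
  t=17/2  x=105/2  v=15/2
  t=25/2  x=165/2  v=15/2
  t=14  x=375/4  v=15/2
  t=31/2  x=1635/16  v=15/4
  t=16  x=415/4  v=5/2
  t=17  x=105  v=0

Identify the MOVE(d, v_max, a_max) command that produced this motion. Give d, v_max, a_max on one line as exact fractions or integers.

final state: t=17, x=105, v=0 → d = 105
a_max = (15/4−0)/(3/2−0) = 5/2
max v = 15/2 over t∈[3,14] → v_max = 15/2
check: 15/2·(3+11) = 105 ✓

d=105 v_max=15/2 a_max=5/2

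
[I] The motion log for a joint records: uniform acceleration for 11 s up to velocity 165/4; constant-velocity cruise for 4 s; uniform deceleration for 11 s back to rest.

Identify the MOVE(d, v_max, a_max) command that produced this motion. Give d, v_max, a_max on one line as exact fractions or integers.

a_max = (165/4)/11 = 15/4
d_a = ½·165/4·11 = 1815/8; d_c = 165/4·4 = 165
d = 2·1815/8 + 165 = 2475/4
t_c = 4 > 0 → v_max = v_peak = 165/4

d=2475/4 v_max=165/4 a_max=15/4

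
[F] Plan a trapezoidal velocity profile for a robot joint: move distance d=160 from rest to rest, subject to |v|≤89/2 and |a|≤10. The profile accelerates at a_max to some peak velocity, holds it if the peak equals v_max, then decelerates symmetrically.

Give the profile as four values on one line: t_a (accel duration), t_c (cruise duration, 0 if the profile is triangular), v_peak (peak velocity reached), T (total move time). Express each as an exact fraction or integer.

(v_max)²/a_max = (89/2)²/10 = 7921/40
160 < 7921/40 so t_c = 0
v_peak = √(160·10) = √1600 = 40
t_a = 40/10 = 4; t_c = 0
T = 2·4 = 8

t_a=4 t_c=0 v_peak=40 T=8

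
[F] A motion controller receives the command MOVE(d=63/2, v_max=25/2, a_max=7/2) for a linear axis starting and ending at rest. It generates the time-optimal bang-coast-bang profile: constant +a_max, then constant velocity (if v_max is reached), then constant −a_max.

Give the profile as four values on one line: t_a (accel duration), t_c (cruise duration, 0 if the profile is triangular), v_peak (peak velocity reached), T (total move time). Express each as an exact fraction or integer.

t_a=3 t_c=0 v_peak=21/2 T=6

v_max²/a_max = (25/2)²/(7/2) = 625/14
63/2 < 625/14 so t_c = 0
v_peak = √(63/2·7/2) = √(441/4) = 21/2
t_a = (21/2)/(7/2) = 3; t_c = 0
T = 2·3 = 6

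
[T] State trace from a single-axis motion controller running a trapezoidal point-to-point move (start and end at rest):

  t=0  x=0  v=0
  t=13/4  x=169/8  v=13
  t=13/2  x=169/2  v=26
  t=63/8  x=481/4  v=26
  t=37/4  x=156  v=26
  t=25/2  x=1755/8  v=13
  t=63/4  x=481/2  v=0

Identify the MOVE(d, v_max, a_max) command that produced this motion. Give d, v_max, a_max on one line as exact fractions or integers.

d=481/2 v_max=26 a_max=4

final state: t=63/4, x=481/2, v=0 → d = 481/2
a_max = (13−0)/(13/4−0) = 4
max v = 26 over t∈[13/2,37/4] → v_max = 26
check: 26·(13/2+11/4) = 481/2 ✓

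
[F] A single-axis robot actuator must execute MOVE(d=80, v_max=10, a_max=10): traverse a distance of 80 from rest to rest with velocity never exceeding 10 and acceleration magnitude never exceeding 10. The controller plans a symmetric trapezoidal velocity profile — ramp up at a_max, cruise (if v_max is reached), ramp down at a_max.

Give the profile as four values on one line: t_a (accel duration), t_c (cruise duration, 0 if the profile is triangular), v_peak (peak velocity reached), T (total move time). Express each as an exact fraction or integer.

t_a=1 t_c=7 v_peak=10 T=9

(v_max)²/a_max = 10²/10 = 10
80 ≥ 10 → trapezoidal
t_a = 10/10 = 1; v_peak = 10
d_cruise = 80 − 10 = 70; t_c = 70/10 = 7
T = 2·1 + 7 = 9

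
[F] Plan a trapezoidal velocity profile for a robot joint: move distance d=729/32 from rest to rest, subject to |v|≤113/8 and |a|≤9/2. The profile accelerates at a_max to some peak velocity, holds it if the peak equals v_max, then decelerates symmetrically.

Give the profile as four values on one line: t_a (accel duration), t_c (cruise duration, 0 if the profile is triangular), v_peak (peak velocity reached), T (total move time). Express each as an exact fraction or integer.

(v_max)²/a_max = (113/8)²/(9/2) = 12769/288
729/32 < 12769/288 ⇒ no cruise
v_peak = √(729/32·9/2) = √(6561/64) = 81/8
t_a = (81/8)/(9/2) = 9/4; t_c = 0
T = 2·9/4 = 9/2

t_a=9/4 t_c=0 v_peak=81/8 T=9/2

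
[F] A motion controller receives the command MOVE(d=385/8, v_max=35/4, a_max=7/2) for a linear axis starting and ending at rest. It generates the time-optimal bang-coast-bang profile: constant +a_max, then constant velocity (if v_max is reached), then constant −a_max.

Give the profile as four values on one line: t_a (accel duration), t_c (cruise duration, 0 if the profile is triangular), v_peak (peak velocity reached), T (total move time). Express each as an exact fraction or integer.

t_a=5/2 t_c=3 v_peak=35/4 T=8

(v_max)²/a_max = (35/4)²/(7/2) = 175/8
385/8 ≥ 175/8 so v_max reached
t_a = (35/4)/(7/2) = 5/2; v_peak = 35/4
d_cruise = 385/8 − 175/8 = 105/4; t_c = (105/4)/(35/4) = 3
T = 2·5/2 + 3 = 8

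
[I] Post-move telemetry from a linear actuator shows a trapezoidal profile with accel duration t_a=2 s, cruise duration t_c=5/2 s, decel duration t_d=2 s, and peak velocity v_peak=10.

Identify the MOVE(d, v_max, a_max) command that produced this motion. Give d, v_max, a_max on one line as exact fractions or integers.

a_max = 10/2 = 5
d_a = ½·10·2 = 10; d_c = 10·5/2 = 25
d = 2·10 + 25 = 45
t_c = 5/2 > 0 → v_max = v_peak = 10

d=45 v_max=10 a_max=5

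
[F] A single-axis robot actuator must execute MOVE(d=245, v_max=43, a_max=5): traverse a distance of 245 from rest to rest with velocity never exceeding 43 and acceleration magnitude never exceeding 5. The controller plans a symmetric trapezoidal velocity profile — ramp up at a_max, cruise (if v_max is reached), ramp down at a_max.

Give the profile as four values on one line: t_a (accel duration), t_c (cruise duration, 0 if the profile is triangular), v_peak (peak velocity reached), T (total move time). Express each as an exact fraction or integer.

t_a=7 t_c=0 v_peak=35 T=14

v_max²/a_max = 43²/5 = 1849/5
245 < 1849/5 ⇒ no cruise
v_peak = √(245·5) = √1225 = 35
t_a = 35/5 = 7; t_c = 0
T = 2·7 = 14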